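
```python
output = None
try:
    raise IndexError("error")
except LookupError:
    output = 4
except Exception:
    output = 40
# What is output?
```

Step-by-step execution trace:
1. `raise IndexError(...)` raises IndexError.
2. `except LookupError` matches (IndexError is a subclass of LookupError) → output = 4.
3. `except Exception` is not reached.
Result: 4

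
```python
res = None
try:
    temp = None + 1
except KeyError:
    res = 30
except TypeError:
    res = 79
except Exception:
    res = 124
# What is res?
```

Step-by-step execution trace:
1. `temp = None + 1` raises TypeError.
2. `except KeyError` does not match TypeError; skipped.
3. `except TypeError` matches → res = 79.
4. Remaining except clauses are skipped.
Result: 79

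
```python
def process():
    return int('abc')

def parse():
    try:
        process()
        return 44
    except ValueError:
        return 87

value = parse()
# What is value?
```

Step-by-step execution trace:
1. `parse()` calls `process()`.
2. `process()` evaluates `int('abc')`, which raises ValueError; it propagates to the caller.
3. `return 44` is not reached.
4. `except ValueError` in parse matches → returns 87.
5. value = 87.
Result: 87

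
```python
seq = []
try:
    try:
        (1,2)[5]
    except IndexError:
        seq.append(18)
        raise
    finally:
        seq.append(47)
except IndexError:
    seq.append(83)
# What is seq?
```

Step-by-step execution trace:
1. Inner try: `(1,2)[5]` raises IndexError.
2. Inner `except IndexError` matches → `seq.append(18)` → seq = [18].
3. bare `raise` re-raises IndexError.
4. Inner `finally` runs during unwinding: `seq.append(47)` → seq = [18, 47].
5. Outer `except IndexError` matches → `seq.append(83)` → seq = [18, 47, 83].
Result: [18, 47, 83]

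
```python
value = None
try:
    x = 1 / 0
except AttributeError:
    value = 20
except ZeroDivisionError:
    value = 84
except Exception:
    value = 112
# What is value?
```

Step-by-step execution trace:
1. `x = 1 / 0` raises ZeroDivisionError.
2. `except AttributeError` does not match ZeroDivisionError; skipped.
3. `except ZeroDivisionError` matches → value = 84.
4. Remaining except clauses are skipped.
Result: 84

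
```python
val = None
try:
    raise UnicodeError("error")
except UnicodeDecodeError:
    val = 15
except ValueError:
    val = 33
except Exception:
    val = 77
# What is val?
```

Step-by-step execution trace:
1. `raise UnicodeError(...)` raises UnicodeError.
2. `except UnicodeDecodeError` does not match (UnicodeError is not a subclass of UnicodeDecodeError); skipped.
3. `except ValueError` matches (UnicodeError is a subclass of ValueError) → val = 33.
4. `except Exception` is not reached.
Result: 33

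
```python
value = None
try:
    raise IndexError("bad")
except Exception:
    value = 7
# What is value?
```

Step-by-step execution trace:
1. `raise IndexError(...)` raises IndexError.
2. `except Exception` matches (IndexError is a subclass of Exception) → value = 7.
Result: 7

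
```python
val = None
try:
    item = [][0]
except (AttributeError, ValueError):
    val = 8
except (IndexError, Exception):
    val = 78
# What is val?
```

Step-by-step execution trace:
1. `item = [][0]` raises IndexError.
2. `except (AttributeError, ValueError)` does not match IndexError; skipped.
3. `except (IndexError, Exception)` matches (IndexError is in the tuple) → val = 78.
Result: 78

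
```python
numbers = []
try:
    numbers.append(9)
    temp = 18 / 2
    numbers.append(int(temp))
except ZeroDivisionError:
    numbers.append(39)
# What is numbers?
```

Step-by-step execution trace:
1. try: `numbers.append(9)` → numbers = [9].
2. `temp = 18 / 2` → temp = 9.0. No exception raised.
3. `numbers.append(int(temp))` → numbers = [9, 9].
4. `except ZeroDivisionError` is skipped (no exception was raised).
Result: [9, 9]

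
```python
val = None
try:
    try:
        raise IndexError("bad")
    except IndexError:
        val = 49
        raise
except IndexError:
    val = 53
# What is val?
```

Step-by-step execution trace:
1. Inner try: `raise IndexError("bad")` raises IndexError.
2. Inner `except IndexError` matches → val = 49.
3. bare `raise` re-raises the same IndexError.
4. Outer `except IndexError` matches → val = 53.
Result: 53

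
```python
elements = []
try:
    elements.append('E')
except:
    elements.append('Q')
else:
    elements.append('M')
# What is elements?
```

Step-by-step execution trace:
1. try: `elements.append('E')` → elements = ['E']. No exception raised.
2. `except` is skipped.
3. `else` runs (try completed without exception): `elements.append('M')` → elements = ['E', 'M'].
Result: ['E', 'M']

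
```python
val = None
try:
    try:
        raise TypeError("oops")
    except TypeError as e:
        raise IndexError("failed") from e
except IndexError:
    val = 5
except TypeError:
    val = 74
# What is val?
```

Step-by-step execution trace:
1. Inner try raises TypeError; inner `except TypeError as e` catches it.
2. `raise IndexError(...) from e` raises IndexError (TypeError is attached as __cause__, but only IndexError is active).
3. Outer `except IndexError` matches → val = 5.
4. `except TypeError` is not reached.
Result: 5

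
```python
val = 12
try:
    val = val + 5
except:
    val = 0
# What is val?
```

Step-by-step execution trace:
1. val starts at 12.
2. try: `val = val + 5` → val = 17. No exception raised.
3. `except` is skipped.
Result: 17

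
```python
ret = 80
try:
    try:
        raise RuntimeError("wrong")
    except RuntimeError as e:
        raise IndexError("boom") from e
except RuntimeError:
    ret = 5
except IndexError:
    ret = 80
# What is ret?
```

Step-by-step execution trace:
1. Inner try raises RuntimeError; inner `except RuntimeError as e` catches it.
2. `raise IndexError(...) from e` raises IndexError (RuntimeError is attached as __cause__, but only IndexError is active).
3. Outer `except RuntimeError` does not match IndexError; skipped.
4. Outer `except IndexError` matches → ret = 80.
Result: 80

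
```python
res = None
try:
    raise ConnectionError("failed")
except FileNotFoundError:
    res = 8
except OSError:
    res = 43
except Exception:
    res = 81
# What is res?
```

Step-by-step execution trace:
1. `raise ConnectionError(...)` raises ConnectionError.
2. `except FileNotFoundError` does not match (ConnectionError is not a subclass of FileNotFoundError); skipped.
3. `except OSError` matches (ConnectionError is a subclass of OSError) → res = 43.
4. `except Exception` is not reached.
Result: 43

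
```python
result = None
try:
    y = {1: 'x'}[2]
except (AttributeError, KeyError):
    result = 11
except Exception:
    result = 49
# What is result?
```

Step-by-step execution trace:
1. `y = {1: 'x'}[2]` raises KeyError.
2. `except (AttributeError, KeyError)` matches (KeyError is in the tuple) → result = 11.
3. `except Exception` is not reached.
Result: 11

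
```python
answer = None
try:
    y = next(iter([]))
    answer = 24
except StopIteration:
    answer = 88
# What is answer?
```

Step-by-step execution trace:
1. `y = next(iter([]))` raises StopIteration.
2. `answer = 24` is not reached.
3. `except StopIteration` matches → answer = 88.
Result: 88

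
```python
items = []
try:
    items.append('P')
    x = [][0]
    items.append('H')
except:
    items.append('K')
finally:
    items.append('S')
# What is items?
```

Step-by-step execution trace:
1. try: `items.append('P')` → items = ['P'].
2. `x = [][0]` raises IndexError; `items.append('H')` is not reached.
3. bare `except` matches → `items.append('K')` → items = ['P', 'K'].
4. finally always runs: `items.append('S')` → items = ['P', 'K', 'S'].
Result: ['P', 'K', 'S']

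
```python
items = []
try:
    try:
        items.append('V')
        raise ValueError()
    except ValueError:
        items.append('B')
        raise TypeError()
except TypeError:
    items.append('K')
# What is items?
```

Step-by-step execution trace:
1. Inner try: `items.append('V')` → items = ['V'].
2. `raise ValueError()` raises ValueError.
3. Inner `except ValueError` matches → `items.append('B')` → items = ['V', 'B'].
4. `raise TypeError()` raises TypeError; propagates to outer try.
5. Outer `except TypeError` matches → `items.append('K')` → items = ['V', 'B', 'K'].
Result: ['V', 'B', 'K']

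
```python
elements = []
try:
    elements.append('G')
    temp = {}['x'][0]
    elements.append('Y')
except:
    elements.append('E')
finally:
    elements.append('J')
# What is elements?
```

Step-by-step execution trace:
1. try: `elements.append('G')` → elements = ['G'].
2. `temp = {}['x'][0]` raises KeyError; `elements.append('Y')` is not reached.
3. bare `except` matches → `elements.append('E')` → elements = ['G', 'E'].
4. finally always runs: `elements.append('J')` → elements = ['G', 'E', 'J'].
Result: ['G', 'E', 'J']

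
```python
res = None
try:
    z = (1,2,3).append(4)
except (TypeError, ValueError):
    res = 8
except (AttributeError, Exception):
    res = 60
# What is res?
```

Step-by-step execution trace:
1. `z = (1,2,3).append(4)` raises AttributeError.
2. `except (TypeError, ValueError)` does not match AttributeError; skipped.
3. `except (AttributeError, Exception)` matches (AttributeError is in the tuple) → res = 60.
Result: 60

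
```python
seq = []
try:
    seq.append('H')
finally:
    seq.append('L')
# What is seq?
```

Step-by-step execution trace:
1. try: `seq.append('H')` → seq = ['H'].
2. The try body completes without raising.
3. finally always runs: `seq.append('L')` → seq = ['H', 'L'].
Result: ['H', 'L']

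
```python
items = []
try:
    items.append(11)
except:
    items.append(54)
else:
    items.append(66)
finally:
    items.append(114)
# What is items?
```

Step-by-step execution trace:
1. try: `items.append(11)` → items = [11]. No exception raised.
2. `except` is skipped.
3. `else` runs: `items.append(66)` → items = [11, 66].
4. `finally` always runs: `items.append(114)` → items = [11, 66, 114].
Result: [11, 66, 114]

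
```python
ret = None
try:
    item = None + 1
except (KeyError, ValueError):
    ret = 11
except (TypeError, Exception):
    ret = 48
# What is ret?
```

Step-by-step execution trace:
1. `item = None + 1` raises TypeError.
2. `except (KeyError, ValueError)` does not match TypeError; skipped.
3. `except (TypeError, Exception)` matches (TypeError is in the tuple) → ret = 48.
Result: 48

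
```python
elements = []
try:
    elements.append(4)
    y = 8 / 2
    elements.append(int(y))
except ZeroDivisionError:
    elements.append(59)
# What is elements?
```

Step-by-step execution trace:
1. try: `elements.append(4)` → elements = [4].
2. `y = 8 / 2` → y = 4.0. No exception raised.
3. `elements.append(int(y))` → elements = [4, 4].
4. `except ZeroDivisionError` is skipped (no exception was raised).
Result: [4, 4]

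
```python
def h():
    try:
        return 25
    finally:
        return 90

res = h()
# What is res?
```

Step-by-step execution trace:
1. `h()` enters try: `return 25` sets pending return value 25.
2. Before returning, `finally: return 90` runs and overrides the pending return.
3. h() returns 90 → res = 90.
Result: 90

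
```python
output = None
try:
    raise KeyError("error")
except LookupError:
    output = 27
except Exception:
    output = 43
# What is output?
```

Step-by-step execution trace:
1. `raise KeyError(...)` raises KeyError.
2. `except LookupError` matches (KeyError is a subclass of LookupError) → output = 27.
3. `except Exception` is not reached.
Result: 27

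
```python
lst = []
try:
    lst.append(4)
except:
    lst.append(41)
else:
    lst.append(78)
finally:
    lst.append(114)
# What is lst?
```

Step-by-step execution trace:
1. try: `lst.append(4)` → lst = [4]. No exception raised.
2. `except` is skipped.
3. `else` runs: `lst.append(78)` → lst = [4, 78].
4. `finally` always runs: `lst.append(114)` → lst = [4, 78, 114].
Result: [4, 78, 114]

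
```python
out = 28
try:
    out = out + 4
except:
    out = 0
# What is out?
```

Step-by-step execution trace:
1. out starts at 28.
2. try: `out = out + 4` → out = 32. No exception raised.
3. `except` is skipped.
Result: 32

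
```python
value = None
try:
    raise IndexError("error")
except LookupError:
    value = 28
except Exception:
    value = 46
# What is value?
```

Step-by-step execution trace:
1. `raise IndexError(...)` raises IndexError.
2. `except LookupError` matches (IndexError is a subclass of LookupError) → value = 28.
3. `except Exception` is not reached.
Result: 28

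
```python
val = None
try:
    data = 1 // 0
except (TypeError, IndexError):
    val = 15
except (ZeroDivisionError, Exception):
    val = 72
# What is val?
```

Step-by-step execution trace:
1. `data = 1 // 0` raises ZeroDivisionError.
2. `except (TypeError, IndexError)` does not match ZeroDivisionError; skipped.
3. `except (ZeroDivisionError, Exception)` matches (ZeroDivisionError is in the tuple) → val = 72.
Result: 72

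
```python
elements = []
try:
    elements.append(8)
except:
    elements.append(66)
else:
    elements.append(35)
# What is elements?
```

Step-by-step execution trace:
1. try: `elements.append(8)` → elements = [8]. No exception raised.
2. `except` is skipped.
3. `else` runs (try completed without exception): `elements.append(35)` → elements = [8, 35].
Result: [8, 35]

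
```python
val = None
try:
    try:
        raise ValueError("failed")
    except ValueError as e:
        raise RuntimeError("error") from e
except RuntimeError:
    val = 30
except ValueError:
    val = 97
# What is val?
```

Step-by-step execution trace:
1. Inner try raises ValueError; inner `except ValueError as e` catches it.
2. `raise RuntimeError(...) from e` raises RuntimeError (ValueError is attached as __cause__, but only RuntimeError is active).
3. Outer `except RuntimeError` matches → val = 30.
4. `except ValueError` is not reached.
Result: 30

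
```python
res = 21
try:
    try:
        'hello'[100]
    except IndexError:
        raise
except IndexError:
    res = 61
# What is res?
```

Step-by-step execution trace:
1. Inner try: `'hello'[100]` raises IndexError.
2. Inner `except IndexError` matches; bare `raise` re-raises the same IndexError.
3. Outer `except IndexError` matches → res = 61.
Result: 61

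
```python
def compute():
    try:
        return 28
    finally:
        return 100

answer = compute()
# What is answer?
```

Step-by-step execution trace:
1. `compute()` enters try: `return 28` sets pending return value 28.
2. Before returning, `finally: return 100` runs and overrides the pending return.
3. compute() returns 100 → answer = 100.
Result: 100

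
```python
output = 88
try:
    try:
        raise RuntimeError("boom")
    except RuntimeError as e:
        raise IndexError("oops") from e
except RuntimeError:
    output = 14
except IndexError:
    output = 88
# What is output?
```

Step-by-step execution trace:
1. Inner try raises RuntimeError; inner `except RuntimeError as e` catches it.
2. `raise IndexError(...) from e` raises IndexError (RuntimeError is attached as __cause__, but only IndexError is active).
3. Outer `except RuntimeError` does not match IndexError; skipped.
4. Outer `except IndexError` matches → output = 88.
Result: 88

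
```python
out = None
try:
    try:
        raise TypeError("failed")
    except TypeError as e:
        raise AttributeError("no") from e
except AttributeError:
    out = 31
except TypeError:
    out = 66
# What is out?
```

Step-by-step execution trace:
1. Inner try raises TypeError; inner `except TypeError as e` catches it.
2. `raise AttributeError(...) from e` raises AttributeError (TypeError is attached as __cause__, but only AttributeError is active).
3. Outer `except AttributeError` matches → out = 31.
4. `except TypeError` is not reached.
Result: 31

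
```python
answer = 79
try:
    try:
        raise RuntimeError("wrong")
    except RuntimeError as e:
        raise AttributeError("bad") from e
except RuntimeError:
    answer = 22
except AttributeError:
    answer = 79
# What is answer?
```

Step-by-step execution trace:
1. Inner try raises RuntimeError; inner `except RuntimeError as e` catches it.
2. `raise AttributeError(...) from e` raises AttributeError (RuntimeError is attached as __cause__, but only AttributeError is active).
3. Outer `except RuntimeError` does not match AttributeError; skipped.
4. Outer `except AttributeError` matches → answer = 79.
Result: 79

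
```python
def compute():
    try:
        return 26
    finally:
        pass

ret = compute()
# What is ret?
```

Step-by-step execution trace:
1. `compute()` enters try: `return 26` sets pending return value 26.
2. Before returning, `finally: pass` runs (no effect).
3. compute() returns 26 → ret = 26.
Result: 26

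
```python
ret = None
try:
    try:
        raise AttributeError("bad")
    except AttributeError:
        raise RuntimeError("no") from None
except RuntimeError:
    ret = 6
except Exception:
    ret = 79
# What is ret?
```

Step-by-step execution trace:
1. Inner try raises AttributeError; inner `except AttributeError` catches it.
2. `raise RuntimeError(...) from None` raises RuntimeError (from None suppresses __context__, but the active exception is still RuntimeError).
3. Outer `except RuntimeError` matches → ret = 6.
4. `except Exception` is not reached.
Result: 6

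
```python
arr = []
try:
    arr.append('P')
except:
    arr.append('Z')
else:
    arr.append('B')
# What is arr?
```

Step-by-step execution trace:
1. try: `arr.append('P')` → arr = ['P']. No exception raised.
2. `except` is skipped.
3. `else` runs (try completed without exception): `arr.append('B')` → arr = ['P', 'B'].
Result: ['P', 'B']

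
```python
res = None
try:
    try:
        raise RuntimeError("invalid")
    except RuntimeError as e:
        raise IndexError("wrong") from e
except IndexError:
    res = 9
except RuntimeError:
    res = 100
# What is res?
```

Step-by-step execution trace:
1. Inner try raises RuntimeError; inner `except RuntimeError as e` catches it.
2. `raise IndexError(...) from e` raises IndexError (RuntimeError is attached as __cause__, but only IndexError is active).
3. Outer `except IndexError` matches → res = 9.
4. `except RuntimeError` is not reached.
Result: 9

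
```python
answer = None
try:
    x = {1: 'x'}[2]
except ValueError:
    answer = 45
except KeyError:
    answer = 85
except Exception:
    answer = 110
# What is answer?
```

Step-by-step execution trace:
1. `x = {1: 'x'}[2]` raises KeyError.
2. `except ValueError` does not match KeyError; skipped.
3. `except KeyError` matches → answer = 85.
4. Remaining except clauses are skipped.
Result: 85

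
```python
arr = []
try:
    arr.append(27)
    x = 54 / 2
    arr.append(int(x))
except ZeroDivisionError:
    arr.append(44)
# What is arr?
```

Step-by-step execution trace:
1. try: `arr.append(27)` → arr = [27].
2. `x = 54 / 2` → x = 27.0. No exception raised.
3. `arr.append(int(x))` → arr = [27, 27].
4. `except ZeroDivisionError` is skipped (no exception was raised).
Result: [27, 27]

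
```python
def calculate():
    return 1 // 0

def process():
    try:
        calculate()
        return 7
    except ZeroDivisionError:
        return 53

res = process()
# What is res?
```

Step-by-step execution trace:
1. `process()` calls `calculate()`.
2. `calculate()` evaluates `1 // 0`, which raises ZeroDivisionError; it propagates to the caller.
3. `return 7` is not reached.
4. `except ZeroDivisionError` in process matches → returns 53.
5. res = 53.
Result: 53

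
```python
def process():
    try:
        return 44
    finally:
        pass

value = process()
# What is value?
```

Step-by-step execution trace:
1. `process()` enters try: `return 44` sets pending return value 44.
2. Before returning, `finally: pass` runs (no effect).
3. process() returns 44 → value = 44.
Result: 44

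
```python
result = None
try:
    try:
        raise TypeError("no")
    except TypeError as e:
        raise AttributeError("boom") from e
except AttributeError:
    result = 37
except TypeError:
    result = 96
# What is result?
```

Step-by-step execution trace:
1. Inner try raises TypeError; inner `except TypeError as e` catches it.
2. `raise AttributeError(...) from e` raises AttributeError (TypeError is attached as __cause__, but only AttributeError is active).
3. Outer `except AttributeError` matches → result = 37.
4. `except TypeError` is not reached.
Result: 37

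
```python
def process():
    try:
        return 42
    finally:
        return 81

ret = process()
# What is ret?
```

Step-by-step execution trace:
1. `process()` enters try: `return 42` sets pending return value 42.
2. Before returning, `finally: return 81` runs and overrides the pending return.
3. process() returns 81 → ret = 81.
Result: 81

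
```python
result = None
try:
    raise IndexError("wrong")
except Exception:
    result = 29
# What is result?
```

Step-by-step execution trace:
1. `raise IndexError(...)` raises IndexError.
2. `except Exception` matches (IndexError is a subclass of Exception) → result = 29.
Result: 29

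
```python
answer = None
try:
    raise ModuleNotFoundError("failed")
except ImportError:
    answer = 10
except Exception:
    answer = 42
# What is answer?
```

Step-by-step execution trace:
1. `raise ModuleNotFoundError(...)` raises ModuleNotFoundError.
2. `except ImportError` matches (ModuleNotFoundError is a subclass of ImportError) → answer = 10.
3. `except Exception` is not reached.
Result: 10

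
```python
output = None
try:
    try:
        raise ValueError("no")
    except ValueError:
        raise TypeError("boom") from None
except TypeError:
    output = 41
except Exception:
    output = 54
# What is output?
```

Step-by-step execution trace:
1. Inner try raises ValueError; inner `except ValueError` catches it.
2. `raise TypeError(...) from None` raises TypeError (from None suppresses __context__, but the active exception is still TypeError).
3. Outer `except TypeError` matches → output = 41.
4. `except Exception` is not reached.
Result: 41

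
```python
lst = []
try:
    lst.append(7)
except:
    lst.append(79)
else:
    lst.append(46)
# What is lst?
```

Step-by-step execution trace:
1. try: `lst.append(7)` → lst = [7]. No exception raised.
2. `except` is skipped.
3. `else` runs (try completed without exception): `lst.append(46)` → lst = [7, 46].
Result: [7, 46]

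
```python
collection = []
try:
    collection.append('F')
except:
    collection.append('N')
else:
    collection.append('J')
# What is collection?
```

Step-by-step execution trace:
1. try: `collection.append('F')` → collection = ['F']. No exception raised.
2. `except` is skipped.
3. `else` runs (try completed without exception): `collection.append('J')` → collection = ['F', 'J'].
Result: ['F', 'J']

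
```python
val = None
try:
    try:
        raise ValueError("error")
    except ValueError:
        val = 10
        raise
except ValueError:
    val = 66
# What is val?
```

Step-by-step execution trace:
1. Inner try: `raise ValueError("error")` raises ValueError.
2. Inner `except ValueError` matches → val = 10.
3. bare `raise` re-raises the same ValueError.
4. Outer `except ValueError` matches → val = 66.
Result: 66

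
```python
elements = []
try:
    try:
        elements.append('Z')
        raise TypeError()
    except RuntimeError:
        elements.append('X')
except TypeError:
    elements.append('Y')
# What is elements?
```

Step-by-step execution trace:
1. Inner try: `elements.append('Z')` → elements = ['Z'].
2. `raise TypeError()` raises TypeError.
3. Inner `except RuntimeError` does not match TypeError; exception propagates to outer try.
4. Outer `except TypeError` matches → `elements.append('Y')` → elements = ['Z', 'Y'].
Result: ['Z', 'Y']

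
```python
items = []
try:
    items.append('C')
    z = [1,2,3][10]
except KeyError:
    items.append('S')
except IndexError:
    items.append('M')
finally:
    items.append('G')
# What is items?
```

Step-by-step execution trace:
1. try: `items.append('C')` → items = ['C'].
2. `z = [1,2,3][10]` raises IndexError.
3. `except KeyError` does not match IndexError; skipped.
4. `except IndexError` matches → `items.append('M')` → items = ['C', 'M'].
5. finally always runs: `items.append('G')` → items = ['C', 'M', 'G'].
Result: ['C', 'M', 'G']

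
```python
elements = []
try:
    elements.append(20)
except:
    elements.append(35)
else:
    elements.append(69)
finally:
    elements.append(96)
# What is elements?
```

Step-by-step execution trace:
1. try: `elements.append(20)` → elements = [20]. No exception raised.
2. `except` is skipped.
3. `else` runs: `elements.append(69)` → elements = [20, 69].
4. `finally` always runs: `elements.append(96)` → elements = [20, 69, 96].
Result: [20, 69, 96]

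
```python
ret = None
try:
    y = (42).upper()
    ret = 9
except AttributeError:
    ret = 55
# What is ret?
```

Step-by-step execution trace:
1. `y = (42).upper()` raises AttributeError.
2. `ret = 9` is not reached.
3. `except AttributeError` matches → ret = 55.
Result: 55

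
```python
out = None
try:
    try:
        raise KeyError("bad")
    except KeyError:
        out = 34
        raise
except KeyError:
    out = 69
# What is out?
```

Step-by-step execution trace:
1. Inner try: `raise KeyError("bad")` raises KeyError.
2. Inner `except KeyError` matches → out = 34.
3. bare `raise` re-raises the same KeyError.
4. Outer `except KeyError` matches → out = 69.
Result: 69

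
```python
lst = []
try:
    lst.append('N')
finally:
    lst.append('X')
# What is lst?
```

Step-by-step execution trace:
1. try: `lst.append('N')` → lst = ['N'].
2. The try body completes without raising.
3. finally always runs: `lst.append('X')` → lst = ['N', 'X'].
Result: ['N', 'X']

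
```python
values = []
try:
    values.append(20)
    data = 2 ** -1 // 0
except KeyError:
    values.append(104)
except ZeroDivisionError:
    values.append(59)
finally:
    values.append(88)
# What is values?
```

Step-by-step execution trace:
1. try: `values.append(20)` → values = [20].
2. `data = 2 ** -1 // 0` raises ZeroDivisionError.
3. `except KeyError` does not match ZeroDivisionError; skipped.
4. `except ZeroDivisionError` matches → `values.append(59)` → values = [20, 59].
5. finally always runs: `values.append(88)` → values = [20, 59, 88].
Result: [20, 59, 88]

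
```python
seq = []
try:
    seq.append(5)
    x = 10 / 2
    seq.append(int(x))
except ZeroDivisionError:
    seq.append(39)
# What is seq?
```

Step-by-step execution trace:
1. try: `seq.append(5)` → seq = [5].
2. `x = 10 / 2` → x = 5.0. No exception raised.
3. `seq.append(int(x))` → seq = [5, 5].
4. `except ZeroDivisionError` is skipped (no exception was raised).
Result: [5, 5]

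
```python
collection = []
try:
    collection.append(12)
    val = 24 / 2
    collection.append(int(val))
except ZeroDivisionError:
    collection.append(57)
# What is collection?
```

Step-by-step execution trace:
1. try: `collection.append(12)` → collection = [12].
2. `val = 24 / 2` → val = 12.0. No exception raised.
3. `collection.append(int(val))` → collection = [12, 12].
4. `except ZeroDivisionError` is skipped (no exception was raised).
Result: [12, 12]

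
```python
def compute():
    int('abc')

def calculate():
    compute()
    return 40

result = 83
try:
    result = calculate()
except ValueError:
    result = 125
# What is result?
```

Step-by-step execution trace:
1. result starts at 83.
2. try: `calculate()` calls `compute()`.
3. `compute()` evaluates `int('abc')`, which raises ValueError; it propagates through calculate (uncaught).
4. `return 40` in calculate is not reached; the assignment to result does not complete.
5. `except ValueError` matches → result = 125.
Result: 125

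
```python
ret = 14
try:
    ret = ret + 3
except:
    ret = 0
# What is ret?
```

Step-by-step execution trace:
1. ret starts at 14.
2. try: `ret = ret + 3` → ret = 17. No exception raised.
3. `except` is skipped.
Result: 17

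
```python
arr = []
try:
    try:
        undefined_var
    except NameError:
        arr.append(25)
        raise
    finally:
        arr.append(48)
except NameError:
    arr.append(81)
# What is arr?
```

Step-by-step execution trace:
1. Inner try: `undefined_var` raises NameError.
2. Inner `except NameError` matches → `arr.append(25)` → arr = [25].
3. bare `raise` re-raises NameError.
4. Inner `finally` runs during unwinding: `arr.append(48)` → arr = [25, 48].
5. Outer `except NameError` matches → `arr.append(81)` → arr = [25, 48, 81].
Result: [25, 48, 81]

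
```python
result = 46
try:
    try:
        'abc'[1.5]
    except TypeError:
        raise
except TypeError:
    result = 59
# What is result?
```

Step-by-step execution trace:
1. Inner try: `'abc'[1.5]` raises TypeError.
2. Inner `except TypeError` matches; bare `raise` re-raises the same TypeError.
3. Outer `except TypeError` matches → result = 59.
Result: 59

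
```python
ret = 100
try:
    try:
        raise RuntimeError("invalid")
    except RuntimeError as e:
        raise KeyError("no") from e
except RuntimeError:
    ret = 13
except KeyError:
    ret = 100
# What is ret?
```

Step-by-step execution trace:
1. Inner try raises RuntimeError; inner `except RuntimeError as e` catches it.
2. `raise KeyError(...) from e` raises KeyError (RuntimeError is attached as __cause__, but only KeyError is active).
3. Outer `except RuntimeError` does not match KeyError; skipped.
4. Outer `except KeyError` matches → ret = 100.
Result: 100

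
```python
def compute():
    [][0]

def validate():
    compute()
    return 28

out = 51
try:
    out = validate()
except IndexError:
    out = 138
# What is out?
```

Step-by-step execution trace:
1. out starts at 51.
2. try: `validate()` calls `compute()`.
3. `compute()` evaluates `[][0]`, which raises IndexError; it propagates through validate (uncaught).
4. `return 28` in validate is not reached; the assignment to out does not complete.
5. `except IndexError` matches → out = 138.
Result: 138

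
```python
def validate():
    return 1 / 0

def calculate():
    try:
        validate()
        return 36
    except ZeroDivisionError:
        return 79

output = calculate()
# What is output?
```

Step-by-step execution trace:
1. `calculate()` calls `validate()`.
2. `validate()` evaluates `1 / 0`, which raises ZeroDivisionError; it propagates to the caller.
3. `return 36` is not reached.
4. `except ZeroDivisionError` in calculate matches → returns 79.
5. output = 79.
Result: 79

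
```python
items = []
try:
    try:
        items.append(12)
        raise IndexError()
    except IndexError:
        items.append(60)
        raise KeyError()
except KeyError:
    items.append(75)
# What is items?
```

Step-by-step execution trace:
1. Inner try: `items.append(12)` → items = [12].
2. `raise IndexError()` raises IndexError.
3. Inner `except IndexError` matches → `items.append(60)` → items = [12, 60].
4. `raise KeyError()` raises KeyError; propagates to outer try.
5. Outer `except KeyError` matches → `items.append(75)` → items = [12, 60, 75].
Result: [12, 60, 75]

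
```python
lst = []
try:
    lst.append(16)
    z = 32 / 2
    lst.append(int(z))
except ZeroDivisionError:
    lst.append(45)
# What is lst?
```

Step-by-step execution trace:
1. try: `lst.append(16)` → lst = [16].
2. `z = 32 / 2` → z = 16.0. No exception raised.
3. `lst.append(int(z))` → lst = [16, 16].
4. `except ZeroDivisionError` is skipped (no exception was raised).
Result: [16, 16]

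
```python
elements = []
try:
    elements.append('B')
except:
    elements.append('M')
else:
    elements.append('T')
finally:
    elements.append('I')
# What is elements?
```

Step-by-step execution trace:
1. try: `elements.append('B')` → elements = ['B']. No exception raised.
2. `except` is skipped.
3. `else` runs: `elements.append('T')` → elements = ['B', 'T'].
4. `finally` always runs: `elements.append('I')` → elements = ['B', 'T', 'I'].
Result: ['B', 'T', 'I']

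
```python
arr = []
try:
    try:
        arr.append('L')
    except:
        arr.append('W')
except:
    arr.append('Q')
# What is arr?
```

Step-by-step execution trace:
1. Inner try: `arr.append('L')` → arr = ['L']. No exception raised.
2. Inner `except` is skipped.
3. Inner try completes normally; outer `except` is skipped.
Result: ['L']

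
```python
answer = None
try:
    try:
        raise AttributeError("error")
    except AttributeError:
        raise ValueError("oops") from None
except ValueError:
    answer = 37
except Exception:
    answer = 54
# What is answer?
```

Step-by-step execution trace:
1. Inner try raises AttributeError; inner `except AttributeError` catches it.
2. `raise ValueError(...) from None` raises ValueError (from None suppresses __context__, but the active exception is still ValueError).
3. Outer `except ValueError` matches → answer = 37.
4. `except Exception` is not reached.
Result: 37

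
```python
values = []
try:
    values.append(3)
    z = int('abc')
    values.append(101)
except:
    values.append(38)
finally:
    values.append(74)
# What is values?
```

Step-by-step execution trace:
1. try: `values.append(3)` → values = [3].
2. `z = int('abc')` raises ValueError; `values.append(101)` is not reached.
3. bare `except` matches → `values.append(38)` → values = [3, 38].
4. finally always runs: `values.append(74)` → values = [3, 38, 74].
Result: [3, 38, 74]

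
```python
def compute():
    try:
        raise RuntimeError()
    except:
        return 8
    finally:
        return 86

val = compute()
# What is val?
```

Step-by-step execution trace:
1. `compute()` enters try: `raise RuntimeError()` raises RuntimeError.
2. bare `except` matches → `return 8` sets pending return value 8.
3. Before returning, `finally: return 86` runs and overrides the pending return.
4. compute() returns 86 → val = 86.
Result: 86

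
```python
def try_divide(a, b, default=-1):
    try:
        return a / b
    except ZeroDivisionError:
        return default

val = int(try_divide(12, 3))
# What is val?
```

Step-by-step execution trace:
1. `try_divide(12, 3)` enters try: `return 12 / 3` → returns 4.0. No exception raised.
2. `except ZeroDivisionError` is skipped.
3. `int(4.0)` → 4 → val = 4.
Result: 4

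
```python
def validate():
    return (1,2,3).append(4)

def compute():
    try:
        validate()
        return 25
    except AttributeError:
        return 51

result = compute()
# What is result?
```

Step-by-step execution trace:
1. `compute()` calls `validate()`.
2. `validate()` evaluates `(1,2,3).append(4)`, which raises AttributeError; it propagates to the caller.
3. `return 25` is not reached.
4. `except AttributeError` in compute matches → returns 51.
5. result = 51.
Result: 51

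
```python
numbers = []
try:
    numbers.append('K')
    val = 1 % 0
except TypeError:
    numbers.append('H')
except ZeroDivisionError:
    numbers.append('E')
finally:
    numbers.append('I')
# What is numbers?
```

Step-by-step execution trace:
1. try: `numbers.append('K')` → numbers = ['K'].
2. `val = 1 % 0` raises ZeroDivisionError.
3. `except TypeError` does not match ZeroDivisionError; skipped.
4. `except ZeroDivisionError` matches → `numbers.append('E')` → numbers = ['K', 'E'].
5. finally always runs: `numbers.append('I')` → numbers = ['K', 'E', 'I'].
Result: ['K', 'E', 'I']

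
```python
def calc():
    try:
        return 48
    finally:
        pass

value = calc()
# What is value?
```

Step-by-step execution trace:
1. `calc()` enters try: `return 48` sets pending return value 48.
2. Before returning, `finally: pass` runs (no effect).
3. calc() returns 48 → value = 48.
Result: 48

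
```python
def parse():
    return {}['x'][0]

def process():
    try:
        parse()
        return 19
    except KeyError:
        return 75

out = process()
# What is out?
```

Step-by-step execution trace:
1. `process()` calls `parse()`.
2. `parse()` evaluates `{}['x'][0]`, which raises KeyError; it propagates to the caller.
3. `return 19` is not reached.
4. `except KeyError` in process matches → returns 75.
5. out = 75.
Result: 75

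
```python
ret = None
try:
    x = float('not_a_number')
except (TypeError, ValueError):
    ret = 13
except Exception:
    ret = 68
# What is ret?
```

Step-by-step execution trace:
1. `x = float('not_a_number')` raises ValueError.
2. `except (TypeError, ValueError)` matches (ValueError is in the tuple) → ret = 13.
3. `except Exception` is not reached.
Result: 13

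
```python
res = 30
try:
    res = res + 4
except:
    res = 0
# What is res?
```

Step-by-step execution trace:
1. res starts at 30.
2. try: `res = res + 4` → res = 34. No exception raised.
3. `except` is skipped.
Result: 34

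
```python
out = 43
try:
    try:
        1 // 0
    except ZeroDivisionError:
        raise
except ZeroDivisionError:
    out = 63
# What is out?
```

Step-by-step execution trace:
1. Inner try: `1 // 0` raises ZeroDivisionError.
2. Inner `except ZeroDivisionError` matches; bare `raise` re-raises the same ZeroDivisionError.
3. Outer `except ZeroDivisionError` matches → out = 63.
Result: 63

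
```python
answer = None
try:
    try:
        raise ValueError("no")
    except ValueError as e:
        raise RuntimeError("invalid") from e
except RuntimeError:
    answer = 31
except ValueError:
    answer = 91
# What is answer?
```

Step-by-step execution trace:
1. Inner try raises ValueError; inner `except ValueError as e` catches it.
2. `raise RuntimeError(...) from e` raises RuntimeError (ValueError is attached as __cause__, but only RuntimeError is active).
3. Outer `except RuntimeError` matches → answer = 31.
4. `except ValueError` is not reached.
Result: 31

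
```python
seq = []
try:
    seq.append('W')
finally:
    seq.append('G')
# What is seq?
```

Step-by-step execution trace:
1. try: `seq.append('W')` → seq = ['W'].
2. The try body completes without raising.
3. finally always runs: `seq.append('G')` → seq = ['W', 'G'].
Result: ['W', 'G']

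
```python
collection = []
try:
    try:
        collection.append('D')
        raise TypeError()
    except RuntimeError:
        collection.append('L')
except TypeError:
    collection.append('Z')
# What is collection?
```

Step-by-step execution trace:
1. Inner try: `collection.append('D')` → collection = ['D'].
2. `raise TypeError()` raises TypeError.
3. Inner `except RuntimeError` does not match TypeError; exception propagates to outer try.
4. Outer `except TypeError` matches → `collection.append('Z')` → collection = ['D', 'Z'].
Result: ['D', 'Z']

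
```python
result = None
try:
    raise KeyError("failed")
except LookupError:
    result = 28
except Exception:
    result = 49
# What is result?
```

Step-by-step execution trace:
1. `raise KeyError(...)` raises KeyError.
2. `except LookupError` matches (KeyError is a subclass of LookupError) → result = 28.
3. `except Exception` is not reached.
Result: 28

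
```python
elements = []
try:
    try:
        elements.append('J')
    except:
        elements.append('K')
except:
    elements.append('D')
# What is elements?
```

Step-by-step execution trace:
1. Inner try: `elements.append('J')` → elements = ['J']. No exception raised.
2. Inner `except` is skipped.
3. Inner try completes normally; outer `except` is skipped.
Result: ['J']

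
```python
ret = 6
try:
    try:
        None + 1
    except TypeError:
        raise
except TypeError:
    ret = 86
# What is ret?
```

Step-by-step execution trace:
1. Inner try: `None + 1` raises TypeError.
2. Inner `except TypeError` matches; bare `raise` re-raises the same TypeError.
3. Outer `except TypeError` matches → ret = 86.
Result: 86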